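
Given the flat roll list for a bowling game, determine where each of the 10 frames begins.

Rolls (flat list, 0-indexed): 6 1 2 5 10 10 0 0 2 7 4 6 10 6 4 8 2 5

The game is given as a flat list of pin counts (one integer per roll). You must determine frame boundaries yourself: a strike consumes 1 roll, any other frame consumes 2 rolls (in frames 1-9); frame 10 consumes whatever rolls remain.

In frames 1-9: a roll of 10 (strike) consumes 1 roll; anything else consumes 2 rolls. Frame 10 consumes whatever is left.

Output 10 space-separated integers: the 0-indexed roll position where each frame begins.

Frame 1 starts at roll index 0: rolls=6,1 (sum=7), consumes 2 rolls
Frame 2 starts at roll index 2: rolls=2,5 (sum=7), consumes 2 rolls
Frame 3 starts at roll index 4: roll=10 (strike), consumes 1 roll
Frame 4 starts at roll index 5: roll=10 (strike), consumes 1 roll
Frame 5 starts at roll index 6: rolls=0,0 (sum=0), consumes 2 rolls
Frame 6 starts at roll index 8: rolls=2,7 (sum=9), consumes 2 rolls
Frame 7 starts at roll index 10: rolls=4,6 (sum=10), consumes 2 rolls
Frame 8 starts at roll index 12: roll=10 (strike), consumes 1 roll
Frame 9 starts at roll index 13: rolls=6,4 (sum=10), consumes 2 rolls
Frame 10 starts at roll index 15: 3 remaining rolls

Answer: 0 2 4 5 6 8 10 12 13 15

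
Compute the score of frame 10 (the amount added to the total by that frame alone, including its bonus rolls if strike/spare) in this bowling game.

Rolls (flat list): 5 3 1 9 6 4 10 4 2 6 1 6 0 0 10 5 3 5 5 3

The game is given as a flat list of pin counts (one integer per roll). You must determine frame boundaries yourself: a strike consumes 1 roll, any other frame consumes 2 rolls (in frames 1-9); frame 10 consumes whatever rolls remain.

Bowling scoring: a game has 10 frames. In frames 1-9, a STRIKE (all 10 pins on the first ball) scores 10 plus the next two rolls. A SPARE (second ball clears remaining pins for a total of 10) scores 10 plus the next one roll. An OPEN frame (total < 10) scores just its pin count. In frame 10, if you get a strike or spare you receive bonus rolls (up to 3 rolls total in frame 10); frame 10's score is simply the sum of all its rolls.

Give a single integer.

Answer: 13

Derivation:
Frame 1: OPEN (5+3=8). Cumulative: 8
Frame 2: SPARE (1+9=10). 10 + next roll (6) = 16. Cumulative: 24
Frame 3: SPARE (6+4=10). 10 + next roll (10) = 20. Cumulative: 44
Frame 4: STRIKE. 10 + next two rolls (4+2) = 16. Cumulative: 60
Frame 5: OPEN (4+2=6). Cumulative: 66
Frame 6: OPEN (6+1=7). Cumulative: 73
Frame 7: OPEN (6+0=6). Cumulative: 79
Frame 8: SPARE (0+10=10). 10 + next roll (5) = 15. Cumulative: 94
Frame 9: OPEN (5+3=8). Cumulative: 102
Frame 10: SPARE. Sum of all frame-10 rolls (5+5+3) = 13. Cumulative: 115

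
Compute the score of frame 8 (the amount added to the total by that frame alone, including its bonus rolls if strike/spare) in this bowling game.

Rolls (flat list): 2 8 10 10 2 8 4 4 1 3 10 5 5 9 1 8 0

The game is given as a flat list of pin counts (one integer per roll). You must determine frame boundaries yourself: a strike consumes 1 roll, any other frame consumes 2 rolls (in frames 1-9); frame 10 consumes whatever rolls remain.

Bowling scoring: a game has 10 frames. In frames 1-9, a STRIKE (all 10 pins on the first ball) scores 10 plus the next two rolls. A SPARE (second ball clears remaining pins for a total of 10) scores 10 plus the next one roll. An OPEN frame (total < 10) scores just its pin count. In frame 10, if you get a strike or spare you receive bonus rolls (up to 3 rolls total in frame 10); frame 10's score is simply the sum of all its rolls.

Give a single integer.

Answer: 19

Derivation:
Frame 1: SPARE (2+8=10). 10 + next roll (10) = 20. Cumulative: 20
Frame 2: STRIKE. 10 + next two rolls (10+2) = 22. Cumulative: 42
Frame 3: STRIKE. 10 + next two rolls (2+8) = 20. Cumulative: 62
Frame 4: SPARE (2+8=10). 10 + next roll (4) = 14. Cumulative: 76
Frame 5: OPEN (4+4=8). Cumulative: 84
Frame 6: OPEN (1+3=4). Cumulative: 88
Frame 7: STRIKE. 10 + next two rolls (5+5) = 20. Cumulative: 108
Frame 8: SPARE (5+5=10). 10 + next roll (9) = 19. Cumulative: 127
Frame 9: SPARE (9+1=10). 10 + next roll (8) = 18. Cumulative: 145
Frame 10: OPEN. Sum of all frame-10 rolls (8+0) = 8. Cumulative: 153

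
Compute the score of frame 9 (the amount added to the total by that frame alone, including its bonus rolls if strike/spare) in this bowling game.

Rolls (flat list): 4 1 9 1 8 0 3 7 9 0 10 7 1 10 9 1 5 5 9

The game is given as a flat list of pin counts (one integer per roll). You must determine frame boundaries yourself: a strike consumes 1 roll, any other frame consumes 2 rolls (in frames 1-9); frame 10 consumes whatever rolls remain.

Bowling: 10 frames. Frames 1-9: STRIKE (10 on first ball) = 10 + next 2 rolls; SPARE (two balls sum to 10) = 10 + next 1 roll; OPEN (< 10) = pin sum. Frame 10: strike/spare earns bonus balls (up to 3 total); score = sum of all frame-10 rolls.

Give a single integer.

Frame 1: OPEN (4+1=5). Cumulative: 5
Frame 2: SPARE (9+1=10). 10 + next roll (8) = 18. Cumulative: 23
Frame 3: OPEN (8+0=8). Cumulative: 31
Frame 4: SPARE (3+7=10). 10 + next roll (9) = 19. Cumulative: 50
Frame 5: OPEN (9+0=9). Cumulative: 59
Frame 6: STRIKE. 10 + next two rolls (7+1) = 18. Cumulative: 77
Frame 7: OPEN (7+1=8). Cumulative: 85
Frame 8: STRIKE. 10 + next two rolls (9+1) = 20. Cumulative: 105
Frame 9: SPARE (9+1=10). 10 + next roll (5) = 15. Cumulative: 120
Frame 10: SPARE. Sum of all frame-10 rolls (5+5+9) = 19. Cumulative: 139

Answer: 15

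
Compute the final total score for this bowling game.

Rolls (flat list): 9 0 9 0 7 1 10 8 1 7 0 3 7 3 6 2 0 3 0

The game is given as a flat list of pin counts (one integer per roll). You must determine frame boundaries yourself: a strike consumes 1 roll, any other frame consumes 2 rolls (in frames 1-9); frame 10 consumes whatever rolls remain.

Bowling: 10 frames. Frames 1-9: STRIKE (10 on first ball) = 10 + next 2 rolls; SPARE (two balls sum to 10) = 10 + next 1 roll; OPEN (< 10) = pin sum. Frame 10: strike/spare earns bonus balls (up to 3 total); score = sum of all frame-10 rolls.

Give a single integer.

Frame 1: OPEN (9+0=9). Cumulative: 9
Frame 2: OPEN (9+0=9). Cumulative: 18
Frame 3: OPEN (7+1=8). Cumulative: 26
Frame 4: STRIKE. 10 + next two rolls (8+1) = 19. Cumulative: 45
Frame 5: OPEN (8+1=9). Cumulative: 54
Frame 6: OPEN (7+0=7). Cumulative: 61
Frame 7: SPARE (3+7=10). 10 + next roll (3) = 13. Cumulative: 74
Frame 8: OPEN (3+6=9). Cumulative: 83
Frame 9: OPEN (2+0=2). Cumulative: 85
Frame 10: OPEN. Sum of all frame-10 rolls (3+0) = 3. Cumulative: 88

Answer: 88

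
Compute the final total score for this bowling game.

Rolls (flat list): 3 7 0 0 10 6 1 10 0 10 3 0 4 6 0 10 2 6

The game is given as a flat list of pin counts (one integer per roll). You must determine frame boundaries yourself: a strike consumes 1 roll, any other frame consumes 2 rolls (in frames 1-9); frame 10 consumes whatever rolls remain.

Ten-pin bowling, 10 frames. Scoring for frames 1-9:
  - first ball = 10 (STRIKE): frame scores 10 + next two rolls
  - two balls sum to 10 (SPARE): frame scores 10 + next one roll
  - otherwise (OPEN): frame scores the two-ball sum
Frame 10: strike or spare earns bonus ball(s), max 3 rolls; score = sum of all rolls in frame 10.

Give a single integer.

Answer: 100

Derivation:
Frame 1: SPARE (3+7=10). 10 + next roll (0) = 10. Cumulative: 10
Frame 2: OPEN (0+0=0). Cumulative: 10
Frame 3: STRIKE. 10 + next two rolls (6+1) = 17. Cumulative: 27
Frame 4: OPEN (6+1=7). Cumulative: 34
Frame 5: STRIKE. 10 + next two rolls (0+10) = 20. Cumulative: 54
Frame 6: SPARE (0+10=10). 10 + next roll (3) = 13. Cumulative: 67
Frame 7: OPEN (3+0=3). Cumulative: 70
Frame 8: SPARE (4+6=10). 10 + next roll (0) = 10. Cumulative: 80
Frame 9: SPARE (0+10=10). 10 + next roll (2) = 12. Cumulative: 92
Frame 10: OPEN. Sum of all frame-10 rolls (2+6) = 8. Cumulative: 100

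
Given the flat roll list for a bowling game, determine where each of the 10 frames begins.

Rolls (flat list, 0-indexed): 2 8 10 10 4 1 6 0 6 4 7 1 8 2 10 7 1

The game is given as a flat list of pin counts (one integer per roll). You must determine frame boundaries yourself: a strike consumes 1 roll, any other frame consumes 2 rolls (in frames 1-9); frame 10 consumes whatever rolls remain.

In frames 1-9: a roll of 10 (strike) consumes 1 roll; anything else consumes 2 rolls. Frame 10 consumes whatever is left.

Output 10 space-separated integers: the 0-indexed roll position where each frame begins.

Frame 1 starts at roll index 0: rolls=2,8 (sum=10), consumes 2 rolls
Frame 2 starts at roll index 2: roll=10 (strike), consumes 1 roll
Frame 3 starts at roll index 3: roll=10 (strike), consumes 1 roll
Frame 4 starts at roll index 4: rolls=4,1 (sum=5), consumes 2 rolls
Frame 5 starts at roll index 6: rolls=6,0 (sum=6), consumes 2 rolls
Frame 6 starts at roll index 8: rolls=6,4 (sum=10), consumes 2 rolls
Frame 7 starts at roll index 10: rolls=7,1 (sum=8), consumes 2 rolls
Frame 8 starts at roll index 12: rolls=8,2 (sum=10), consumes 2 rolls
Frame 9 starts at roll index 14: roll=10 (strike), consumes 1 roll
Frame 10 starts at roll index 15: 2 remaining rolls

Answer: 0 2 3 4 6 8 10 12 14 15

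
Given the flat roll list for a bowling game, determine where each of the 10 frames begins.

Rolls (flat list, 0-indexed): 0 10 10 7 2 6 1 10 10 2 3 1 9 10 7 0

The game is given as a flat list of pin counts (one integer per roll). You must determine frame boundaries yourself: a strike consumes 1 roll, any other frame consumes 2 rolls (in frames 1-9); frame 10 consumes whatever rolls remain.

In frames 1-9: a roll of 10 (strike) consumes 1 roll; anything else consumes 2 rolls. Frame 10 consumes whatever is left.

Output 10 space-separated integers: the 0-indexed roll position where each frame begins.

Frame 1 starts at roll index 0: rolls=0,10 (sum=10), consumes 2 rolls
Frame 2 starts at roll index 2: roll=10 (strike), consumes 1 roll
Frame 3 starts at roll index 3: rolls=7,2 (sum=9), consumes 2 rolls
Frame 4 starts at roll index 5: rolls=6,1 (sum=7), consumes 2 rolls
Frame 5 starts at roll index 7: roll=10 (strike), consumes 1 roll
Frame 6 starts at roll index 8: roll=10 (strike), consumes 1 roll
Frame 7 starts at roll index 9: rolls=2,3 (sum=5), consumes 2 rolls
Frame 8 starts at roll index 11: rolls=1,9 (sum=10), consumes 2 rolls
Frame 9 starts at roll index 13: roll=10 (strike), consumes 1 roll
Frame 10 starts at roll index 14: 2 remaining rolls

Answer: 0 2 3 5 7 8 9 11 13 14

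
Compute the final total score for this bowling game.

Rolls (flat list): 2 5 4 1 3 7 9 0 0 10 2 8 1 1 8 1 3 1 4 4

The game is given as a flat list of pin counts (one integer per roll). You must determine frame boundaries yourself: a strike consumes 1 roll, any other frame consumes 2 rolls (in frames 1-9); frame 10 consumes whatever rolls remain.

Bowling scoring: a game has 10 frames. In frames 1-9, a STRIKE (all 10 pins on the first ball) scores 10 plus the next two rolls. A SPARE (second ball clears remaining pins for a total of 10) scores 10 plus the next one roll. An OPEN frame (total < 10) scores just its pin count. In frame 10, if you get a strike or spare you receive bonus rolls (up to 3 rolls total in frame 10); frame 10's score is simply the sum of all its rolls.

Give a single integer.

Answer: 86

Derivation:
Frame 1: OPEN (2+5=7). Cumulative: 7
Frame 2: OPEN (4+1=5). Cumulative: 12
Frame 3: SPARE (3+7=10). 10 + next roll (9) = 19. Cumulative: 31
Frame 4: OPEN (9+0=9). Cumulative: 40
Frame 5: SPARE (0+10=10). 10 + next roll (2) = 12. Cumulative: 52
Frame 6: SPARE (2+8=10). 10 + next roll (1) = 11. Cumulative: 63
Frame 7: OPEN (1+1=2). Cumulative: 65
Frame 8: OPEN (8+1=9). Cumulative: 74
Frame 9: OPEN (3+1=4). Cumulative: 78
Frame 10: OPEN. Sum of all frame-10 rolls (4+4) = 8. Cumulative: 86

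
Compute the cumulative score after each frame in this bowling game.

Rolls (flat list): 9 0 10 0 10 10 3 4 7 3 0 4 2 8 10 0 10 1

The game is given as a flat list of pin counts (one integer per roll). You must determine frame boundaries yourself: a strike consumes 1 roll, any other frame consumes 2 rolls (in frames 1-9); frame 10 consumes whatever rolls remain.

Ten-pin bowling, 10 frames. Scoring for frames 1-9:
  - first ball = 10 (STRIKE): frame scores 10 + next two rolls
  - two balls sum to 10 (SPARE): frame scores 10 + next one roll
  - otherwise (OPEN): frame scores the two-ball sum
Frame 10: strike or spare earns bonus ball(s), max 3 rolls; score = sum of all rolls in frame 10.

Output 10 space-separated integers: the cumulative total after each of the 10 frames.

Frame 1: OPEN (9+0=9). Cumulative: 9
Frame 2: STRIKE. 10 + next two rolls (0+10) = 20. Cumulative: 29
Frame 3: SPARE (0+10=10). 10 + next roll (10) = 20. Cumulative: 49
Frame 4: STRIKE. 10 + next two rolls (3+4) = 17. Cumulative: 66
Frame 5: OPEN (3+4=7). Cumulative: 73
Frame 6: SPARE (7+3=10). 10 + next roll (0) = 10. Cumulative: 83
Frame 7: OPEN (0+4=4). Cumulative: 87
Frame 8: SPARE (2+8=10). 10 + next roll (10) = 20. Cumulative: 107
Frame 9: STRIKE. 10 + next two rolls (0+10) = 20. Cumulative: 127
Frame 10: SPARE. Sum of all frame-10 rolls (0+10+1) = 11. Cumulative: 138

Answer: 9 29 49 66 73 83 87 107 127 138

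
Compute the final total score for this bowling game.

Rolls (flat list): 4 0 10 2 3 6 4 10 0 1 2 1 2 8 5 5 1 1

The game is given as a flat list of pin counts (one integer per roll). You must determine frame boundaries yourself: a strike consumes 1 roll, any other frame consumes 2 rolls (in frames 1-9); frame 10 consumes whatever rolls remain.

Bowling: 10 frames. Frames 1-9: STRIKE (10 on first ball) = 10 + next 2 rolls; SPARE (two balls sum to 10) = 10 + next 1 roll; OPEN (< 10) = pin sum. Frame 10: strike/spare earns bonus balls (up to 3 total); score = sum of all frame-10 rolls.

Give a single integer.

Frame 1: OPEN (4+0=4). Cumulative: 4
Frame 2: STRIKE. 10 + next two rolls (2+3) = 15. Cumulative: 19
Frame 3: OPEN (2+3=5). Cumulative: 24
Frame 4: SPARE (6+4=10). 10 + next roll (10) = 20. Cumulative: 44
Frame 5: STRIKE. 10 + next two rolls (0+1) = 11. Cumulative: 55
Frame 6: OPEN (0+1=1). Cumulative: 56
Frame 7: OPEN (2+1=3). Cumulative: 59
Frame 8: SPARE (2+8=10). 10 + next roll (5) = 15. Cumulative: 74
Frame 9: SPARE (5+5=10). 10 + next roll (1) = 11. Cumulative: 85
Frame 10: OPEN. Sum of all frame-10 rolls (1+1) = 2. Cumulative: 87

Answer: 87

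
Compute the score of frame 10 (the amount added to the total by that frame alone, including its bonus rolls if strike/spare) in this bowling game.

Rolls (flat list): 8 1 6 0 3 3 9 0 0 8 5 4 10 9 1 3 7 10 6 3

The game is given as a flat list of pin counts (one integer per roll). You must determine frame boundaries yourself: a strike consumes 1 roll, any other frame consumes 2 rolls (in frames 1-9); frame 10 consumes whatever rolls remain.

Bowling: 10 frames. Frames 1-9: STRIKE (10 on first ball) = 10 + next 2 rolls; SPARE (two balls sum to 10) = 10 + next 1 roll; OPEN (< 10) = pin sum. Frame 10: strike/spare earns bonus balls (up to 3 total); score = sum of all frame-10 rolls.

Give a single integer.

Answer: 19

Derivation:
Frame 1: OPEN (8+1=9). Cumulative: 9
Frame 2: OPEN (6+0=6). Cumulative: 15
Frame 3: OPEN (3+3=6). Cumulative: 21
Frame 4: OPEN (9+0=9). Cumulative: 30
Frame 5: OPEN (0+8=8). Cumulative: 38
Frame 6: OPEN (5+4=9). Cumulative: 47
Frame 7: STRIKE. 10 + next two rolls (9+1) = 20. Cumulative: 67
Frame 8: SPARE (9+1=10). 10 + next roll (3) = 13. Cumulative: 80
Frame 9: SPARE (3+7=10). 10 + next roll (10) = 20. Cumulative: 100
Frame 10: STRIKE. Sum of all frame-10 rolls (10+6+3) = 19. Cumulative: 119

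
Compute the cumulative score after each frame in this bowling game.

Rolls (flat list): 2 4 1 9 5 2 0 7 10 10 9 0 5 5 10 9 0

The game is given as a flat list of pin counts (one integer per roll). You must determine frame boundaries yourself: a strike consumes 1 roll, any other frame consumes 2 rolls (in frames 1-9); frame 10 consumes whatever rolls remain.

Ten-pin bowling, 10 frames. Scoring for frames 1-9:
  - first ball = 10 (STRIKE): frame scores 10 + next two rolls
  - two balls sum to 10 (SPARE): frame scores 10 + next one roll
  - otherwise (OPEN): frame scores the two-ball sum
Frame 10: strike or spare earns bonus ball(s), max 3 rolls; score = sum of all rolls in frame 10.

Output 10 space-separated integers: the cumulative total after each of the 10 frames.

Answer: 6 21 28 35 64 83 92 112 131 140

Derivation:
Frame 1: OPEN (2+4=6). Cumulative: 6
Frame 2: SPARE (1+9=10). 10 + next roll (5) = 15. Cumulative: 21
Frame 3: OPEN (5+2=7). Cumulative: 28
Frame 4: OPEN (0+7=7). Cumulative: 35
Frame 5: STRIKE. 10 + next two rolls (10+9) = 29. Cumulative: 64
Frame 6: STRIKE. 10 + next two rolls (9+0) = 19. Cumulative: 83
Frame 7: OPEN (9+0=9). Cumulative: 92
Frame 8: SPARE (5+5=10). 10 + next roll (10) = 20. Cumulative: 112
Frame 9: STRIKE. 10 + next two rolls (9+0) = 19. Cumulative: 131
Frame 10: OPEN. Sum of all frame-10 rolls (9+0) = 9. Cumulative: 140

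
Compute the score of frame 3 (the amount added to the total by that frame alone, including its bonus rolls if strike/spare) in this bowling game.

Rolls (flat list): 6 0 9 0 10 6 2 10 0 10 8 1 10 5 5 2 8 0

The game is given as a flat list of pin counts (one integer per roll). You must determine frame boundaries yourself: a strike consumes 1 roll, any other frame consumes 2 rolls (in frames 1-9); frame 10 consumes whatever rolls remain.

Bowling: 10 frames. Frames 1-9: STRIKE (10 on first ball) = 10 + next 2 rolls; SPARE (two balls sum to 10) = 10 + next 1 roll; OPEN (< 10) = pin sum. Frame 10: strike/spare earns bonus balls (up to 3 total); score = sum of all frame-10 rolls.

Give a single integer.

Answer: 18

Derivation:
Frame 1: OPEN (6+0=6). Cumulative: 6
Frame 2: OPEN (9+0=9). Cumulative: 15
Frame 3: STRIKE. 10 + next two rolls (6+2) = 18. Cumulative: 33
Frame 4: OPEN (6+2=8). Cumulative: 41
Frame 5: STRIKE. 10 + next two rolls (0+10) = 20. Cumulative: 61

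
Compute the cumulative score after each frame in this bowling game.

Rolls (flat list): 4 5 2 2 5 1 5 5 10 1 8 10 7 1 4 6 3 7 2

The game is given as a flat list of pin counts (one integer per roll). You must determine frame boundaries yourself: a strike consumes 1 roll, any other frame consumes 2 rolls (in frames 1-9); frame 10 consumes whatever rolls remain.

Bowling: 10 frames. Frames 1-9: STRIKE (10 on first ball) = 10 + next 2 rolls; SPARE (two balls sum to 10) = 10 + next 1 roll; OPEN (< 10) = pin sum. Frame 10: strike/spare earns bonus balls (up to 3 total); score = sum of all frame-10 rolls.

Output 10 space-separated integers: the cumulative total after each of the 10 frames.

Answer: 9 13 19 39 58 67 85 93 106 118

Derivation:
Frame 1: OPEN (4+5=9). Cumulative: 9
Frame 2: OPEN (2+2=4). Cumulative: 13
Frame 3: OPEN (5+1=6). Cumulative: 19
Frame 4: SPARE (5+5=10). 10 + next roll (10) = 20. Cumulative: 39
Frame 5: STRIKE. 10 + next two rolls (1+8) = 19. Cumulative: 58
Frame 6: OPEN (1+8=9). Cumulative: 67
Frame 7: STRIKE. 10 + next two rolls (7+1) = 18. Cumulative: 85
Frame 8: OPEN (7+1=8). Cumulative: 93
Frame 9: SPARE (4+6=10). 10 + next roll (3) = 13. Cumulative: 106
Frame 10: SPARE. Sum of all frame-10 rolls (3+7+2) = 12. Cumulative: 118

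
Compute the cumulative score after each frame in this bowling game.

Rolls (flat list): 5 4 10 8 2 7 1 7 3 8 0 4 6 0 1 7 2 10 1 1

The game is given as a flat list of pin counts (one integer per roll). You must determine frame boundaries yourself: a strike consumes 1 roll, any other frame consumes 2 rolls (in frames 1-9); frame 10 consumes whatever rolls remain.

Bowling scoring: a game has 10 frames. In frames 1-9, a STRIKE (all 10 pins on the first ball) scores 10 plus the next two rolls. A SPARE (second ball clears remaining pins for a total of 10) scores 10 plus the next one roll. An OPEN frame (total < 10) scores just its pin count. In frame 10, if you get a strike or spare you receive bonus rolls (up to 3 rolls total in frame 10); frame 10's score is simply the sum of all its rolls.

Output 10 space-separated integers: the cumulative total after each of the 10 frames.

Frame 1: OPEN (5+4=9). Cumulative: 9
Frame 2: STRIKE. 10 + next two rolls (8+2) = 20. Cumulative: 29
Frame 3: SPARE (8+2=10). 10 + next roll (7) = 17. Cumulative: 46
Frame 4: OPEN (7+1=8). Cumulative: 54
Frame 5: SPARE (7+3=10). 10 + next roll (8) = 18. Cumulative: 72
Frame 6: OPEN (8+0=8). Cumulative: 80
Frame 7: SPARE (4+6=10). 10 + next roll (0) = 10. Cumulative: 90
Frame 8: OPEN (0+1=1). Cumulative: 91
Frame 9: OPEN (7+2=9). Cumulative: 100
Frame 10: STRIKE. Sum of all frame-10 rolls (10+1+1) = 12. Cumulative: 112

Answer: 9 29 46 54 72 80 90 91 100 112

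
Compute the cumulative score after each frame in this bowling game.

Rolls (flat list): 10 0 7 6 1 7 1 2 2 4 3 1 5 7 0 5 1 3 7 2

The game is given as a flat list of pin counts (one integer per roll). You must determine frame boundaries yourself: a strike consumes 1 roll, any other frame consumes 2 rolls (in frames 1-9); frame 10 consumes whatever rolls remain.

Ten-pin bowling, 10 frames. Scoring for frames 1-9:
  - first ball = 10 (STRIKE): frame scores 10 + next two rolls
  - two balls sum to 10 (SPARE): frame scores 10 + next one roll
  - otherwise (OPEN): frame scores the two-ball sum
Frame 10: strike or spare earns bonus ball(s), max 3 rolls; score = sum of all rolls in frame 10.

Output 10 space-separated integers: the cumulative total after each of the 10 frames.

Frame 1: STRIKE. 10 + next two rolls (0+7) = 17. Cumulative: 17
Frame 2: OPEN (0+7=7). Cumulative: 24
Frame 3: OPEN (6+1=7). Cumulative: 31
Frame 4: OPEN (7+1=8). Cumulative: 39
Frame 5: OPEN (2+2=4). Cumulative: 43
Frame 6: OPEN (4+3=7). Cumulative: 50
Frame 7: OPEN (1+5=6). Cumulative: 56
Frame 8: OPEN (7+0=7). Cumulative: 63
Frame 9: OPEN (5+1=6). Cumulative: 69
Frame 10: SPARE. Sum of all frame-10 rolls (3+7+2) = 12. Cumulative: 81

Answer: 17 24 31 39 43 50 56 63 69 81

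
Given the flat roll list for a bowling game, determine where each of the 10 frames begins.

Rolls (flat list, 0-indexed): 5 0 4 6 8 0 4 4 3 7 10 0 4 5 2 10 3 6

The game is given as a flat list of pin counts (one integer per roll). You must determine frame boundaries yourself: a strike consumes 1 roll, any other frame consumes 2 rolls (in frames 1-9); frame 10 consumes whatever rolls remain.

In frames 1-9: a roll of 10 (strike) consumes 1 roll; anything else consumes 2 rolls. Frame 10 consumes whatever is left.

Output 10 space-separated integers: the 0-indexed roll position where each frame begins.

Answer: 0 2 4 6 8 10 11 13 15 16

Derivation:
Frame 1 starts at roll index 0: rolls=5,0 (sum=5), consumes 2 rolls
Frame 2 starts at roll index 2: rolls=4,6 (sum=10), consumes 2 rolls
Frame 3 starts at roll index 4: rolls=8,0 (sum=8), consumes 2 rolls
Frame 4 starts at roll index 6: rolls=4,4 (sum=8), consumes 2 rolls
Frame 5 starts at roll index 8: rolls=3,7 (sum=10), consumes 2 rolls
Frame 6 starts at roll index 10: roll=10 (strike), consumes 1 roll
Frame 7 starts at roll index 11: rolls=0,4 (sum=4), consumes 2 rolls
Frame 8 starts at roll index 13: rolls=5,2 (sum=7), consumes 2 rolls
Frame 9 starts at roll index 15: roll=10 (strike), consumes 1 roll
Frame 10 starts at roll index 16: 2 remaining rolls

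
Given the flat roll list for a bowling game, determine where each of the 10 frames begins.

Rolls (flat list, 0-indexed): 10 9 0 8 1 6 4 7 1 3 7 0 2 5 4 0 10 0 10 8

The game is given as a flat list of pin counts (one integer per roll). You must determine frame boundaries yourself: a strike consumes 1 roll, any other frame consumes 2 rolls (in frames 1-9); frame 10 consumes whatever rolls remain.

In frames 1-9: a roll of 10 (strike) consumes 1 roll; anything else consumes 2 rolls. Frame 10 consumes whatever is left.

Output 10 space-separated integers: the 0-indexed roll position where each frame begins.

Frame 1 starts at roll index 0: roll=10 (strike), consumes 1 roll
Frame 2 starts at roll index 1: rolls=9,0 (sum=9), consumes 2 rolls
Frame 3 starts at roll index 3: rolls=8,1 (sum=9), consumes 2 rolls
Frame 4 starts at roll index 5: rolls=6,4 (sum=10), consumes 2 rolls
Frame 5 starts at roll index 7: rolls=7,1 (sum=8), consumes 2 rolls
Frame 6 starts at roll index 9: rolls=3,7 (sum=10), consumes 2 rolls
Frame 7 starts at roll index 11: rolls=0,2 (sum=2), consumes 2 rolls
Frame 8 starts at roll index 13: rolls=5,4 (sum=9), consumes 2 rolls
Frame 9 starts at roll index 15: rolls=0,10 (sum=10), consumes 2 rolls
Frame 10 starts at roll index 17: 3 remaining rolls

Answer: 0 1 3 5 7 9 11 13 15 17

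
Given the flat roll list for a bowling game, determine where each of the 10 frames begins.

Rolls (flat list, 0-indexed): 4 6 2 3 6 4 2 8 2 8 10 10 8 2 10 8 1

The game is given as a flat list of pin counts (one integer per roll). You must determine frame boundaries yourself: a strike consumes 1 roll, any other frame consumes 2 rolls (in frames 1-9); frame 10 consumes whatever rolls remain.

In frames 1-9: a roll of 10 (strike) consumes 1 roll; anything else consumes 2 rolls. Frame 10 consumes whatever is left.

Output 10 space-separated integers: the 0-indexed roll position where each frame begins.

Answer: 0 2 4 6 8 10 11 12 14 15

Derivation:
Frame 1 starts at roll index 0: rolls=4,6 (sum=10), consumes 2 rolls
Frame 2 starts at roll index 2: rolls=2,3 (sum=5), consumes 2 rolls
Frame 3 starts at roll index 4: rolls=6,4 (sum=10), consumes 2 rolls
Frame 4 starts at roll index 6: rolls=2,8 (sum=10), consumes 2 rolls
Frame 5 starts at roll index 8: rolls=2,8 (sum=10), consumes 2 rolls
Frame 6 starts at roll index 10: roll=10 (strike), consumes 1 roll
Frame 7 starts at roll index 11: roll=10 (strike), consumes 1 roll
Frame 8 starts at roll index 12: rolls=8,2 (sum=10), consumes 2 rolls
Frame 9 starts at roll index 14: roll=10 (strike), consumes 1 roll
Frame 10 starts at roll index 15: 2 remaining rolls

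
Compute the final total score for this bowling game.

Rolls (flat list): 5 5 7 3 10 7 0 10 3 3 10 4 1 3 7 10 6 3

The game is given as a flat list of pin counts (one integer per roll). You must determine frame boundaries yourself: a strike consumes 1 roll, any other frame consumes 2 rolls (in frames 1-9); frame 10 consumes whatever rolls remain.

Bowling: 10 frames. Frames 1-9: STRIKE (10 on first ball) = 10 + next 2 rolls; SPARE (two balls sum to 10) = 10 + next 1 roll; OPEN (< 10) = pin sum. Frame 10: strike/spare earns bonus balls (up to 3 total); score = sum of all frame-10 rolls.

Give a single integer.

Answer: 142

Derivation:
Frame 1: SPARE (5+5=10). 10 + next roll (7) = 17. Cumulative: 17
Frame 2: SPARE (7+3=10). 10 + next roll (10) = 20. Cumulative: 37
Frame 3: STRIKE. 10 + next two rolls (7+0) = 17. Cumulative: 54
Frame 4: OPEN (7+0=7). Cumulative: 61
Frame 5: STRIKE. 10 + next two rolls (3+3) = 16. Cumulative: 77
Frame 6: OPEN (3+3=6). Cumulative: 83
Frame 7: STRIKE. 10 + next two rolls (4+1) = 15. Cumulative: 98
Frame 8: OPEN (4+1=5). Cumulative: 103
Frame 9: SPARE (3+7=10). 10 + next roll (10) = 20. Cumulative: 123
Frame 10: STRIKE. Sum of all frame-10 rolls (10+6+3) = 19. Cumulative: 142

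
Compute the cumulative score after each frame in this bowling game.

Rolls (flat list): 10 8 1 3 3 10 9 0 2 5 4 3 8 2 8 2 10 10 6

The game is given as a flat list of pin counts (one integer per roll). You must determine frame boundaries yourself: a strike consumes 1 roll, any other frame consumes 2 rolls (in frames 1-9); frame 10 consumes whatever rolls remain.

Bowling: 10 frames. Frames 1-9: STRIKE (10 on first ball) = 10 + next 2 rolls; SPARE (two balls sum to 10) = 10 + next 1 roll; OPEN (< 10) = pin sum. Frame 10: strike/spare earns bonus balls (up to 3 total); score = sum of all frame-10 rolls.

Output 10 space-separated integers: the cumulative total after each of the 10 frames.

Frame 1: STRIKE. 10 + next two rolls (8+1) = 19. Cumulative: 19
Frame 2: OPEN (8+1=9). Cumulative: 28
Frame 3: OPEN (3+3=6). Cumulative: 34
Frame 4: STRIKE. 10 + next two rolls (9+0) = 19. Cumulative: 53
Frame 5: OPEN (9+0=9). Cumulative: 62
Frame 6: OPEN (2+5=7). Cumulative: 69
Frame 7: OPEN (4+3=7). Cumulative: 76
Frame 8: SPARE (8+2=10). 10 + next roll (8) = 18. Cumulative: 94
Frame 9: SPARE (8+2=10). 10 + next roll (10) = 20. Cumulative: 114
Frame 10: STRIKE. Sum of all frame-10 rolls (10+10+6) = 26. Cumulative: 140

Answer: 19 28 34 53 62 69 76 94 114 140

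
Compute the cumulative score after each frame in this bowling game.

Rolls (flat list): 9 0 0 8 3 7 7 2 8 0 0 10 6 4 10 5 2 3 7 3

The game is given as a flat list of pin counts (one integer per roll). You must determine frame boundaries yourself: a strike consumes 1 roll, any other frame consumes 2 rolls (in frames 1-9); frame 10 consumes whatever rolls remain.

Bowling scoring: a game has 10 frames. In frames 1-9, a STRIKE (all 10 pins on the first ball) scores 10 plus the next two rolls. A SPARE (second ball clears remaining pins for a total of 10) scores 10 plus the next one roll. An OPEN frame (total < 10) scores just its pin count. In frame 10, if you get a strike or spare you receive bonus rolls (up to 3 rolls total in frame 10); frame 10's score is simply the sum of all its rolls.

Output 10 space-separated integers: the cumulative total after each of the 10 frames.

Frame 1: OPEN (9+0=9). Cumulative: 9
Frame 2: OPEN (0+8=8). Cumulative: 17
Frame 3: SPARE (3+7=10). 10 + next roll (7) = 17. Cumulative: 34
Frame 4: OPEN (7+2=9). Cumulative: 43
Frame 5: OPEN (8+0=8). Cumulative: 51
Frame 6: SPARE (0+10=10). 10 + next roll (6) = 16. Cumulative: 67
Frame 7: SPARE (6+4=10). 10 + next roll (10) = 20. Cumulative: 87
Frame 8: STRIKE. 10 + next two rolls (5+2) = 17. Cumulative: 104
Frame 9: OPEN (5+2=7). Cumulative: 111
Frame 10: SPARE. Sum of all frame-10 rolls (3+7+3) = 13. Cumulative: 124

Answer: 9 17 34 43 51 67 87 104 111 124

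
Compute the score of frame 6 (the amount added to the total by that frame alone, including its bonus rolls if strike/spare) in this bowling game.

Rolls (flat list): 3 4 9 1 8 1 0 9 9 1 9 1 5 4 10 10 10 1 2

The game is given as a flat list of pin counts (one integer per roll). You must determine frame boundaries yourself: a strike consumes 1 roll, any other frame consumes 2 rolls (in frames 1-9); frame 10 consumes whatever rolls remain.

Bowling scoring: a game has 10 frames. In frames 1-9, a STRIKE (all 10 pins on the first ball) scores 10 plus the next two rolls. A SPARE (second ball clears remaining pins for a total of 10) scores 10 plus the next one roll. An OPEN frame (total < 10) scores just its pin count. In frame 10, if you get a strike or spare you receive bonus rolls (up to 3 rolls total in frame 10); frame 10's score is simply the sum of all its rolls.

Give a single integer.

Frame 1: OPEN (3+4=7). Cumulative: 7
Frame 2: SPARE (9+1=10). 10 + next roll (8) = 18. Cumulative: 25
Frame 3: OPEN (8+1=9). Cumulative: 34
Frame 4: OPEN (0+9=9). Cumulative: 43
Frame 5: SPARE (9+1=10). 10 + next roll (9) = 19. Cumulative: 62
Frame 6: SPARE (9+1=10). 10 + next roll (5) = 15. Cumulative: 77
Frame 7: OPEN (5+4=9). Cumulative: 86
Frame 8: STRIKE. 10 + next two rolls (10+10) = 30. Cumulative: 116

Answer: 15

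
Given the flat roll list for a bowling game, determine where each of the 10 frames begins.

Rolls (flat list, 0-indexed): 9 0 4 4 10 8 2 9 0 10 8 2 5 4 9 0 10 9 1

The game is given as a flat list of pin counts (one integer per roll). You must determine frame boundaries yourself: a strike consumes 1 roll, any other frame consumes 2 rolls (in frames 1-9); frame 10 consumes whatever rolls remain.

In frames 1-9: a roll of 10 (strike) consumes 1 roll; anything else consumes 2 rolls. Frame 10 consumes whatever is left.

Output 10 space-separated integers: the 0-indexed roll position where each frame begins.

Answer: 0 2 4 5 7 9 10 12 14 16

Derivation:
Frame 1 starts at roll index 0: rolls=9,0 (sum=9), consumes 2 rolls
Frame 2 starts at roll index 2: rolls=4,4 (sum=8), consumes 2 rolls
Frame 3 starts at roll index 4: roll=10 (strike), consumes 1 roll
Frame 4 starts at roll index 5: rolls=8,2 (sum=10), consumes 2 rolls
Frame 5 starts at roll index 7: rolls=9,0 (sum=9), consumes 2 rolls
Frame 6 starts at roll index 9: roll=10 (strike), consumes 1 roll
Frame 7 starts at roll index 10: rolls=8,2 (sum=10), consumes 2 rolls
Frame 8 starts at roll index 12: rolls=5,4 (sum=9), consumes 2 rolls
Frame 9 starts at roll index 14: rolls=9,0 (sum=9), consumes 2 rolls
Frame 10 starts at roll index 16: 3 remaining rolls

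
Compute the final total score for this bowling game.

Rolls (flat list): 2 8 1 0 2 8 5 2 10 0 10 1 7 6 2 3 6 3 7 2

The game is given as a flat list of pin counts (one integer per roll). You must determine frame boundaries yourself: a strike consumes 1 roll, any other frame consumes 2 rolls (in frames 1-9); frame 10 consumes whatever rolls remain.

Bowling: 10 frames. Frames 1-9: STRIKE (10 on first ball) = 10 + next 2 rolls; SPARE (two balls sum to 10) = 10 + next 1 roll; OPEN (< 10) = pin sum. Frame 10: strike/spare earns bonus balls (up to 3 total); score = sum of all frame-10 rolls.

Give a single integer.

Answer: 102

Derivation:
Frame 1: SPARE (2+8=10). 10 + next roll (1) = 11. Cumulative: 11
Frame 2: OPEN (1+0=1). Cumulative: 12
Frame 3: SPARE (2+8=10). 10 + next roll (5) = 15. Cumulative: 27
Frame 4: OPEN (5+2=7). Cumulative: 34
Frame 5: STRIKE. 10 + next two rolls (0+10) = 20. Cumulative: 54
Frame 6: SPARE (0+10=10). 10 + next roll (1) = 11. Cumulative: 65
Frame 7: OPEN (1+7=8). Cumulative: 73
Frame 8: OPEN (6+2=8). Cumulative: 81
Frame 9: OPEN (3+6=9). Cumulative: 90
Frame 10: SPARE. Sum of all frame-10 rolls (3+7+2) = 12. Cumulative: 102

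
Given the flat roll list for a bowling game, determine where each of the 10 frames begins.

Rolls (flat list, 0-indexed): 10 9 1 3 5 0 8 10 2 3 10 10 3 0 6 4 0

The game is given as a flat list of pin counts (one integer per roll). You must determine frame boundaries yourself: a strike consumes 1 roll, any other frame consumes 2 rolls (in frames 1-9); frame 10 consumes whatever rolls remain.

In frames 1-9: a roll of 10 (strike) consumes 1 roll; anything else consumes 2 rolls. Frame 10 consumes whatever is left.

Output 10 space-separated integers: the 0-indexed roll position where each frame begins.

Answer: 0 1 3 5 7 8 10 11 12 14

Derivation:
Frame 1 starts at roll index 0: roll=10 (strike), consumes 1 roll
Frame 2 starts at roll index 1: rolls=9,1 (sum=10), consumes 2 rolls
Frame 3 starts at roll index 3: rolls=3,5 (sum=8), consumes 2 rolls
Frame 4 starts at roll index 5: rolls=0,8 (sum=8), consumes 2 rolls
Frame 5 starts at roll index 7: roll=10 (strike), consumes 1 roll
Frame 6 starts at roll index 8: rolls=2,3 (sum=5), consumes 2 rolls
Frame 7 starts at roll index 10: roll=10 (strike), consumes 1 roll
Frame 8 starts at roll index 11: roll=10 (strike), consumes 1 roll
Frame 9 starts at roll index 12: rolls=3,0 (sum=3), consumes 2 rolls
Frame 10 starts at roll index 14: 3 remaining rolls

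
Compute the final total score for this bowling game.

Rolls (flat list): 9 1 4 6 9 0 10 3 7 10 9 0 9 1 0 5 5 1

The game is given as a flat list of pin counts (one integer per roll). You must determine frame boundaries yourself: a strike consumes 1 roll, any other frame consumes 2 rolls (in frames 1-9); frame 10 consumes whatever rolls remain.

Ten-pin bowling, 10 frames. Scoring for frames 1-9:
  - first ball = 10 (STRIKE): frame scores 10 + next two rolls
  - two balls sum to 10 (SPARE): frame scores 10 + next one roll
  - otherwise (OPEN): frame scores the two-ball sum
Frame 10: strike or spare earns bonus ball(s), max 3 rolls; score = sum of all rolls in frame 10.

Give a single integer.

Frame 1: SPARE (9+1=10). 10 + next roll (4) = 14. Cumulative: 14
Frame 2: SPARE (4+6=10). 10 + next roll (9) = 19. Cumulative: 33
Frame 3: OPEN (9+0=9). Cumulative: 42
Frame 4: STRIKE. 10 + next two rolls (3+7) = 20. Cumulative: 62
Frame 5: SPARE (3+7=10). 10 + next roll (10) = 20. Cumulative: 82
Frame 6: STRIKE. 10 + next two rolls (9+0) = 19. Cumulative: 101
Frame 7: OPEN (9+0=9). Cumulative: 110
Frame 8: SPARE (9+1=10). 10 + next roll (0) = 10. Cumulative: 120
Frame 9: OPEN (0+5=5). Cumulative: 125
Frame 10: OPEN. Sum of all frame-10 rolls (5+1) = 6. Cumulative: 131

Answer: 131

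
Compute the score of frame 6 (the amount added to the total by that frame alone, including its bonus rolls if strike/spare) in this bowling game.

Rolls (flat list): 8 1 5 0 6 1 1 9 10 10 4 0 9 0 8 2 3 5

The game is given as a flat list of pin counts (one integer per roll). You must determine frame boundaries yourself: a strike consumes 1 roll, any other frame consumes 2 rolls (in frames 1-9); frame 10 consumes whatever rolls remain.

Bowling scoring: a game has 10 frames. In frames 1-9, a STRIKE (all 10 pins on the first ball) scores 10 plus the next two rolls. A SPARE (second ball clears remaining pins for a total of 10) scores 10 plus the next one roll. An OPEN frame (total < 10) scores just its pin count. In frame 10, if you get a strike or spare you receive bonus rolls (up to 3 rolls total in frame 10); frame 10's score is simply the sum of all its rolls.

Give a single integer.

Frame 1: OPEN (8+1=9). Cumulative: 9
Frame 2: OPEN (5+0=5). Cumulative: 14
Frame 3: OPEN (6+1=7). Cumulative: 21
Frame 4: SPARE (1+9=10). 10 + next roll (10) = 20. Cumulative: 41
Frame 5: STRIKE. 10 + next two rolls (10+4) = 24. Cumulative: 65
Frame 6: STRIKE. 10 + next two rolls (4+0) = 14. Cumulative: 79
Frame 7: OPEN (4+0=4). Cumulative: 83
Frame 8: OPEN (9+0=9). Cumulative: 92

Answer: 14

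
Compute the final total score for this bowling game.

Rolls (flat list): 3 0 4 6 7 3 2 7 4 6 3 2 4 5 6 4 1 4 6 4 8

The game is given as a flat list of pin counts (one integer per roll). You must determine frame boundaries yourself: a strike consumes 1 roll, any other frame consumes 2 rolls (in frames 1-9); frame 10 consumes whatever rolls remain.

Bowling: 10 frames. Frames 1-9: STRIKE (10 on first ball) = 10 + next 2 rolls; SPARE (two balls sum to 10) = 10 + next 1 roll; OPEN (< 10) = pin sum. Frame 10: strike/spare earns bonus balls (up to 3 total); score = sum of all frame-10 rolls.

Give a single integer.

Answer: 102

Derivation:
Frame 1: OPEN (3+0=3). Cumulative: 3
Frame 2: SPARE (4+6=10). 10 + next roll (7) = 17. Cumulative: 20
Frame 3: SPARE (7+3=10). 10 + next roll (2) = 12. Cumulative: 32
Frame 4: OPEN (2+7=9). Cumulative: 41
Frame 5: SPARE (4+6=10). 10 + next roll (3) = 13. Cumulative: 54
Frame 6: OPEN (3+2=5). Cumulative: 59
Frame 7: OPEN (4+5=9). Cumulative: 68
Frame 8: SPARE (6+4=10). 10 + next roll (1) = 11. Cumulative: 79
Frame 9: OPEN (1+4=5). Cumulative: 84
Frame 10: SPARE. Sum of all frame-10 rolls (6+4+8) = 18. Cumulative: 102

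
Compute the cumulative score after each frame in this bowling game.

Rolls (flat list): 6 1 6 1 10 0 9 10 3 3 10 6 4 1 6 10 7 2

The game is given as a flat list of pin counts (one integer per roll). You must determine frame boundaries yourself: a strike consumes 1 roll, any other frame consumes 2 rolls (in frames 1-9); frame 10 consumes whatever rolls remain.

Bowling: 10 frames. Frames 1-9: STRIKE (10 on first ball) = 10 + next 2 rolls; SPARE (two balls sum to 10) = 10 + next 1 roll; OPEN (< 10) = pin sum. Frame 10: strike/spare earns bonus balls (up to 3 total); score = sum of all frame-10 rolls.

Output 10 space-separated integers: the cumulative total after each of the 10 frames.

Frame 1: OPEN (6+1=7). Cumulative: 7
Frame 2: OPEN (6+1=7). Cumulative: 14
Frame 3: STRIKE. 10 + next two rolls (0+9) = 19. Cumulative: 33
Frame 4: OPEN (0+9=9). Cumulative: 42
Frame 5: STRIKE. 10 + next two rolls (3+3) = 16. Cumulative: 58
Frame 6: OPEN (3+3=6). Cumulative: 64
Frame 7: STRIKE. 10 + next two rolls (6+4) = 20. Cumulative: 84
Frame 8: SPARE (6+4=10). 10 + next roll (1) = 11. Cumulative: 95
Frame 9: OPEN (1+6=7). Cumulative: 102
Frame 10: STRIKE. Sum of all frame-10 rolls (10+7+2) = 19. Cumulative: 121

Answer: 7 14 33 42 58 64 84 95 102 121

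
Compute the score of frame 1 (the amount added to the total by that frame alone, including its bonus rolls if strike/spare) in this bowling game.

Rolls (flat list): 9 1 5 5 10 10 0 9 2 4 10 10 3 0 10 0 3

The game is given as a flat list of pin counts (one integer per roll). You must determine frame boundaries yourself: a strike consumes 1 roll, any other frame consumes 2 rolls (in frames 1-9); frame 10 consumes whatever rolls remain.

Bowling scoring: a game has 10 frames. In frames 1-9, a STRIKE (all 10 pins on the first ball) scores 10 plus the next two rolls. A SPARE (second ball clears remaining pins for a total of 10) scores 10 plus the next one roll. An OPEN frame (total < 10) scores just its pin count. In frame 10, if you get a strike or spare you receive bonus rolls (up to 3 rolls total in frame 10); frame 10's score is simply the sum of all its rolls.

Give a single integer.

Answer: 15

Derivation:
Frame 1: SPARE (9+1=10). 10 + next roll (5) = 15. Cumulative: 15
Frame 2: SPARE (5+5=10). 10 + next roll (10) = 20. Cumulative: 35
Frame 3: STRIKE. 10 + next two rolls (10+0) = 20. Cumulative: 55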